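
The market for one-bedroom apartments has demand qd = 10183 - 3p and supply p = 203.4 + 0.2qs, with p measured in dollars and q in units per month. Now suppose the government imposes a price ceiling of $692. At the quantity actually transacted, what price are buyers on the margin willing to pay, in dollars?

Rearranging supply gives qs = 5p - 1017. Without the control the market clears where 10183 - 3p = 5p - 1017, i.e. p* = 1400 and q* = 5983.
Because the ceiling (692) lies below the market-clearing price, it is binding.
At p = 692: qd = 10183 - 3·692 = 8107 and qs = 5·692 - 1017 = 2443.
Only 2443 units reach the market. On the demand curve, the marginal buyer's willingness to pay at q = 2443 is (10183 - 2443)/3 = 2580.

2580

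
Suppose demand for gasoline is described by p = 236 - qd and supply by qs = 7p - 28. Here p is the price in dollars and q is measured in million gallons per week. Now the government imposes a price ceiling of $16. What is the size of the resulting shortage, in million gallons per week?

136

Rearranging demand gives qd = 236 - p. In a free market, 236 - p = 7p - 28 gives the equilibrium p* = 33, q* = 203.
The ceiling of 16 is below the equilibrium price 33, so it binds.
At p = 16: qd = 236 - 16 = 220 and qs = 7·16 - 28 = 84.
Shortage = qd - qs = 220 - 84 = 136.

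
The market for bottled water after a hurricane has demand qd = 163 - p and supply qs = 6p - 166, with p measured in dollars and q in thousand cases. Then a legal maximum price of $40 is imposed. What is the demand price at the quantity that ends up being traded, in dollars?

Setting quantity demanded equal to quantity supplied, 163 - p = 6p - 166, gives p* = 47 and q* = 116.
The ceiling of 40 is below the equilibrium price 47, so it binds.
At p = 40: qd = 163 - 40 = 123 and qs = 6·40 - 166 = 74.
Only 74 units reach the market. On the demand curve, the marginal buyer's willingness to pay at q = 74 is (163 - 74) = 89.

89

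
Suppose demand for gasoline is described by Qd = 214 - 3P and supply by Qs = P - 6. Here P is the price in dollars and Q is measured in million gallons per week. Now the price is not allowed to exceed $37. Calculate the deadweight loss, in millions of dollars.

216

Setting quantity demanded equal to quantity supplied, 214 - 3P = P - 6, gives P* = 55 and Q* = 49.
Because the ceiling (37) lies below the market-clearing price, it is binding.
At P = 37: Qd = 214 - 3·37 = 103 and Qs = 37 - 6 = 31.
Quantity traded falls to 31. At Q = 31 the demand price is (214 - 31)/3 = 61 and the supply price is 6 + 31 = 37.
Deadweight loss = ½ · (61 - 37) · (49 - 31) = ½ · 24 · 18 = 216.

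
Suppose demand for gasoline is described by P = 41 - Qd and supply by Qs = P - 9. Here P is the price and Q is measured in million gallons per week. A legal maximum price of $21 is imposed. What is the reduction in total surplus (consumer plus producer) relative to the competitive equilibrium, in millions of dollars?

16

Rearranging demand gives Qd = 41 - P. In a free market, 41 - P = P - 9 gives the equilibrium P* = 25, Q* = 16.
Because the ceiling (21) lies below the market-clearing price, it is binding.
At P = 21: Qd = 41 - 21 = 20 and Qs = 21 - 9 = 12.
Quantity traded falls to 12. At Q = 12 the demand price is 41 - 12 = 29 and the supply price is 9 + 12 = 21.
Deadweight loss = ½ · (29 - 21) · (16 - 12) = ½ · 8 · 4 = 16.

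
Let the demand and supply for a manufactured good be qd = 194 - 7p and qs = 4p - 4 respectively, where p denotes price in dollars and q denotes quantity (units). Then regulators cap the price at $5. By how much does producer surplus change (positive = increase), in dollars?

-546

Setting quantity demanded equal to quantity supplied, 194 - 7p = 4p - 4, gives p* = 18 and q* = 68.
Because the ceiling (5) lies below the market-clearing price, it is binding.
At p = 5: qd = 194 - 7·5 = 159 and qs = 4·5 - 4 = 16.
Producer surplus without the control is ½ · (18 - 1) · 68 = 578.
With the ceiling, producers sell 16 units at 5, so PS = ½ · (5 - 1) · 16 = 32.
Change in producer surplus = 32 - 578 = -546.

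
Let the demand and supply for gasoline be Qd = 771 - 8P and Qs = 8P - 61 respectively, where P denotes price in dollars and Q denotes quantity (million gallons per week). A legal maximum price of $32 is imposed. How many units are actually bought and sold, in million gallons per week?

195

Setting quantity demanded equal to quantity supplied, 771 - 8P = 8P - 61, gives P* = 52 and Q* = 355.
Since 32 < 52, the ceiling is binding.
At P = 32: Qd = 771 - 8·32 = 515 and Qs = 8·32 - 61 = 195.
The quantity actually transacted is the short side, supply: 195.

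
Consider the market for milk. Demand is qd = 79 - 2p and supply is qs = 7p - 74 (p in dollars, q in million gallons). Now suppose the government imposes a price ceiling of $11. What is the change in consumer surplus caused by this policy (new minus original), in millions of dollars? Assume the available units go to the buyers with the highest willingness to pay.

In a free market, 79 - 2p = 7p - 74 gives the equilibrium p* = 17, q* = 45.
Because the ceiling (11) lies below the market-clearing price, it is binding.
At p = 11: qd = 79 - 2·11 = 57 and qs = 7·11 - 74 = 3.
Consumer surplus without the control is ½ · (39.5 - 17) · 45 = 506.25.
With the ceiling, 3 units are sold at 11 (assume they go to the highest-value buyers). The demand price at q = 3 is 38, so CS = ½ · [(39.5 - 11) + (38 - 11)] · 3 = 83.25.
Change in consumer surplus = 83.25 - 506.25 = -423.

-423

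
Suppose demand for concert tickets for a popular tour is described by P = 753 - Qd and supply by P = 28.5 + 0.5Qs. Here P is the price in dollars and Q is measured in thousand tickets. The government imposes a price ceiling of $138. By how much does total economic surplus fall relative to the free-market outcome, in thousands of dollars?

52272

Rearranging demand gives Qd = 753 - P; rearranging supply gives Qs = 2P - 57. Equilibrium: 753 - P = 2P - 57, so 810 = 3P and P* = 270, Q* = 483.
The ceiling of 138 is below the equilibrium price 270, so it binds.
At P = 138: Qd = 753 - 138 = 615 and Qs = 2·138 - 57 = 219.
Quantity traded falls to 219. At Q = 219 the demand price is 753 - 219 = 534 and the supply price is (57 + 219)/2 = 138.
Deadweight loss = ½ · (534 - 138) · (483 - 219) = ½ · 396 · 264 = 52272.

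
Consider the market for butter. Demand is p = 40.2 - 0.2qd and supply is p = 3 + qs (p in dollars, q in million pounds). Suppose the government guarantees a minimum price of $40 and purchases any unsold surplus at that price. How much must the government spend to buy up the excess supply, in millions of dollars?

Rearranging demand gives qd = 201 - 5p; rearranging supply gives qs = p - 3. Without the control the market clears where 201 - 5p = p - 3, i.e. p* = 34 and q* = 31.
Since 40 > 34, the floor is binding.
At p = 40: qd = 201 - 5·40 = 1 and qs = 40 - 3 = 37.
Surplus = qs - qd = 36.
Government expenditure = surplus × support price = 36 × 40 = 1440.

1440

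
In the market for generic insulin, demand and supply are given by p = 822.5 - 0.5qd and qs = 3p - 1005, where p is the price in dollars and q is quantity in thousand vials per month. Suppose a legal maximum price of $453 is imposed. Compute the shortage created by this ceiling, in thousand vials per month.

Rearranging demand gives qd = 1645 - 2p. In a free market, 1645 - 2p = 3p - 1005 gives the equilibrium p* = 530, q* = 585.
Since 453 < 530, the ceiling is binding.
At p = 453: qd = 1645 - 2·453 = 739 and qs = 3·453 - 1005 = 354.
Shortage = qd - qs = 739 - 354 = 385.

385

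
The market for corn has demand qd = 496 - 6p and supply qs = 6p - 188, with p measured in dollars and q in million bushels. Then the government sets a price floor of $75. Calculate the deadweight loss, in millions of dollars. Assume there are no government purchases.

Setting quantity demanded equal to quantity supplied, 496 - 6p = 6p - 188, gives p* = 57 and q* = 154.
Since 75 > 57, the floor is binding.
At p = 75: qd = 496 - 6·75 = 46 and qs = 6·75 - 188 = 262.
Quantity traded falls to 46. At q = 46 the demand price is (496 - 46)/6 = 75 and the supply price is (188 + 46)/6 = 39.
Deadweight loss = ½ · (75 - 39) · (154 - 46) = ½ · 36 · 108 = 1944.

1944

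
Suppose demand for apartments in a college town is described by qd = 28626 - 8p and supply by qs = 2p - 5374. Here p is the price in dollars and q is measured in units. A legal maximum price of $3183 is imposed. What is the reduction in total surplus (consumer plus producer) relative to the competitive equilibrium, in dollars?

In a free market, 28626 - 8p = 2p - 5374 gives the equilibrium p* = 3400, q* = 1426.
Since 3183 < 3400, the ceiling is binding.
At p = 3183: qd = 28626 - 8·3183 = 3162 and qs = 2·3183 - 5374 = 992.
Quantity traded falls to 992. At q = 992 the demand price is (28626 - 992)/8 = 3454.25 and the supply price is (5374 + 992)/2 = 3183.
Deadweight loss = ½ · (3454.25 - 3183) · (1426 - 992) = ½ · 271.25 · 434 = 58861.25.

58861.25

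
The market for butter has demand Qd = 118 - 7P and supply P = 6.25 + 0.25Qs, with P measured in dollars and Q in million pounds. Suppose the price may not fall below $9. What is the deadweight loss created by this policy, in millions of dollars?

Rearranging supply gives Qs = 4P - 25. Equilibrium: 118 - 7P = 4P - 25, so 143 = 11P and P* = 13, Q* = 27.
Since 9 is below P* = 13, the floor does not bind and the free-market outcome prevails.
Since the control does not bind, no trades are prevented and deadweight loss is zero.

0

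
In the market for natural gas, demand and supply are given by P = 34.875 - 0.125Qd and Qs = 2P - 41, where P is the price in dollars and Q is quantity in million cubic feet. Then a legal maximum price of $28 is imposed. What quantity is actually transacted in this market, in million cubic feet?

15

Rearranging demand gives Qd = 279 - 8P. Setting quantity demanded equal to quantity supplied, 279 - 8P = 2P - 41, gives P* = 32 and Q* = 23.
Because the ceiling (28) lies below the market-clearing price, it is binding.
At P = 28: Qd = 279 - 8·28 = 55 and Qs = 2·28 - 41 = 15.
The quantity actually transacted is the short side, supply: 15.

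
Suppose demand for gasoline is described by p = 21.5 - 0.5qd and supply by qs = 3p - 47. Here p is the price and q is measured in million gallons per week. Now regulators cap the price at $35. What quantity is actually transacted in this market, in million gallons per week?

7

Rearranging demand gives qd = 43 - 2p. Without the control the market clears where 43 - 2p = 3p - 47, i.e. p* = 18 and q* = 7.
Since 35 is above p* = 18, the ceiling does not bind and the free-market outcome prevails.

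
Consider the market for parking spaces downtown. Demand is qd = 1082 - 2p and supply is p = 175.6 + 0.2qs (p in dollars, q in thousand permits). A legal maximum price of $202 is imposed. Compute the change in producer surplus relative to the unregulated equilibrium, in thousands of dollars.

Rearranging supply gives qs = 5p - 878. In a free market, 1082 - 2p = 5p - 878 gives the equilibrium p* = 280, q* = 522.
Because the ceiling (202) lies below the market-clearing price, it is binding.
At p = 202: qd = 1082 - 2·202 = 678 and qs = 5·202 - 878 = 132.
Producer surplus without the control is ½ · (280 - 175.6) · 522 = 27248.4.
With the ceiling, producers sell 132 units at 202, so PS = ½ · (202 - 175.6) · 132 = 1742.4.
Change in producer surplus = 1742.4 - 27248.4 = -25506.

-25506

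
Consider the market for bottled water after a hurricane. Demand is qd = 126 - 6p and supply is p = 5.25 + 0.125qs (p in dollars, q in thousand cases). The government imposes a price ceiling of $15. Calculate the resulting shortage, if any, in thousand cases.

Rearranging supply gives qs = 8p - 42. Setting quantity demanded equal to quantity supplied, 126 - 6p = 8p - 42, gives p* = 12 and q* = 54.
The ceiling of 15 is above the equilibrium price 12, so it is not binding; the market clears at p* = 12, q* = 54.
Since the control does not bind, there is no shortage.

0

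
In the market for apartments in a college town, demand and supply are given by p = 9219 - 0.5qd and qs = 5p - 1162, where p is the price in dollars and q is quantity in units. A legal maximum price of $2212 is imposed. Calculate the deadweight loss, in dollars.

Rearranging demand gives qd = 18438 - 2p. Setting quantity demanded equal to quantity supplied, 18438 - 2p = 5p - 1162, gives p* = 2800 and q* = 12838.
The ceiling of 2212 is below the equilibrium price 2800, so it binds.
At p = 2212: qd = 18438 - 2·2212 = 14014 and qs = 5·2212 - 1162 = 9898.
Quantity traded falls to 9898. At q = 9898 the demand price is (18438 - 9898)/2 = 4270 and the supply price is (1162 + 9898)/5 = 2212.
Deadweight loss = ½ · (4270 - 2212) · (12838 - 9898) = ½ · 2058 · 2940 = 3025260.

3025260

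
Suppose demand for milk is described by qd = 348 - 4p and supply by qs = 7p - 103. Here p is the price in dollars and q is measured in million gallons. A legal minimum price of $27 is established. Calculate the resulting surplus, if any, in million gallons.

0

Without the control the market clears where 348 - 4p = 7p - 103, i.e. p* = 41 and q* = 184.
The floor of 27 is below the equilibrium price 41, so it is not binding; the market clears at p* = 41, q* = 184.
Since the control does not bind, there is no surplus.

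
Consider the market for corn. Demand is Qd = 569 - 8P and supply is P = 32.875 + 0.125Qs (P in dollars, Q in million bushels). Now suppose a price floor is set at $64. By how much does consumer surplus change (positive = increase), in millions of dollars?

-1260

Rearranging supply gives Qs = 8P - 263. Without the control the market clears where 569 - 8P = 8P - 263, i.e. P* = 52 and Q* = 153.
Since 64 > 52, the floor is binding.
At P = 64: Qd = 569 - 8·64 = 57 and Qs = 8·64 - 263 = 249.
Consumer surplus without the control is ½ · (71.125 - 52) · 153 = 1463.0625.
With the floor, consumers buy 57 units at 64, so CS = ½ · (71.125 - 64) · 57 = 203.0625.
Change in consumer surplus = 203.0625 - 1463.0625 = -1260.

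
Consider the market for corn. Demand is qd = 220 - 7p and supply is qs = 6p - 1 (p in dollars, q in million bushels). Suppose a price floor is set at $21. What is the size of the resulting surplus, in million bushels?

52

Equilibrium: 220 - 7p = 6p - 1, so 221 = 13p and p* = 17, q* = 101.
The floor of 21 is above the equilibrium price 17, so it binds.
At p = 21: qd = 220 - 7·21 = 73 and qs = 6·21 - 1 = 125.
Surplus = qs - qd = 125 - 73 = 52.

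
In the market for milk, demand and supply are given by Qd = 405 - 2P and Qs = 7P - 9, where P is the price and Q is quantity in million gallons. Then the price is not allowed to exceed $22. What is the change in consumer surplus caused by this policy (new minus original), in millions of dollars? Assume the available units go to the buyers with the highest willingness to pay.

-3576

Equilibrium: 405 - 2P = 7P - 9, so 414 = 9P and P* = 46, Q* = 313.
Since 22 < 46, the ceiling is binding.
At P = 22: Qd = 405 - 2·22 = 361 and Qs = 7·22 - 9 = 145.
Consumer surplus without the control is ½ · (202.5 - 46) · 313 = 24492.25.
With the ceiling, 145 units are sold at 22 (assume they go to the highest-value buyers). The demand price at Q = 145 is 130, so CS = ½ · [(202.5 - 22) + (130 - 22)] · 145 = 20916.25.
Change in consumer surplus = 20916.25 - 24492.25 = -3576.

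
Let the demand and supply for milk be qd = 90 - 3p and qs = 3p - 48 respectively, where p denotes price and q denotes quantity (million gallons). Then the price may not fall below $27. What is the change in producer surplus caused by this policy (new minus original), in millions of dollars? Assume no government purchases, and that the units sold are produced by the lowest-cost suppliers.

Equilibrium: 90 - 3p = 3p - 48, so 138 = 6p and p* = 23, q* = 21.
Since 27 > 23, the floor is binding.
At p = 27: qd = 90 - 3·27 = 9 and qs = 3·27 - 48 = 33.
Producer surplus without the control is ½ · (23 - 16) · 21 = 73.5.
With the floor, 9 units are sold at 27. The supply price at q = 9 is 19, so PS = ½ · [(27 - 16) + (27 - 19)] · 9 = 85.5.
Change in producer surplus = 85.5 - 73.5 = 12.

12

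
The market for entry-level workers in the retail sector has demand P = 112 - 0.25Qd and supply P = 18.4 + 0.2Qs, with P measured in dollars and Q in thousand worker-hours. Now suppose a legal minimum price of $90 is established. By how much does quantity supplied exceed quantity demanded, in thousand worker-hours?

Rearranging demand gives Qd = 448 - 4P; rearranging supply gives Qs = 5P - 92. Setting quantity demanded equal to quantity supplied, 448 - 4P = 5P - 92, gives P* = 60 and Q* = 208.
The floor of 90 is above the equilibrium price 60, so it binds.
At P = 90: Qd = 448 - 4·90 = 88 and Qs = 5·90 - 92 = 358.
Surplus = Qs - Qd = 358 - 88 = 270.

270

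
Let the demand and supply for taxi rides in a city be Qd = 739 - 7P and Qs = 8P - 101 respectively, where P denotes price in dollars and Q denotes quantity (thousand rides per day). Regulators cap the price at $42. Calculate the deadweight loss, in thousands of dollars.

1680

Without the control the market clears where 739 - 7P = 8P - 101, i.e. P* = 56 and Q* = 347.
Because the ceiling (42) lies below the market-clearing price, it is binding.
At P = 42: Qd = 739 - 7·42 = 445 and Qs = 8·42 - 101 = 235.
Quantity traded falls to 235. At Q = 235 the demand price is (739 - 235)/7 = 72 and the supply price is (101 + 235)/8 = 42.
Deadweight loss = ½ · (72 - 42) · (347 - 235) = ½ · 30 · 112 = 1680.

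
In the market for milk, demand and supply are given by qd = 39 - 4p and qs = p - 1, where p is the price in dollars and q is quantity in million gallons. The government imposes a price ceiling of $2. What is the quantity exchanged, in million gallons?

1

Equilibrium: 39 - 4p = p - 1, so 40 = 5p and p* = 8, q* = 7.
Since 2 < 8, the ceiling is binding.
At p = 2: qd = 39 - 4·2 = 31 and qs = 2 - 1 = 1.
The quantity actually transacted is the short side, supply: 1.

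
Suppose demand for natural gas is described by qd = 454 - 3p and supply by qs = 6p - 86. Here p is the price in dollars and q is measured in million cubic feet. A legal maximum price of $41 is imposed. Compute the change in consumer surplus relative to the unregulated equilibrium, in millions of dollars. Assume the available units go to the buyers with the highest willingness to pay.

In a free market, 454 - 3p = 6p - 86 gives the equilibrium p* = 60, q* = 274.
The ceiling of 41 is below the equilibrium price 60, so it binds.
At p = 41: qd = 454 - 3·41 = 331 and qs = 6·41 - 86 = 160.
Consumer surplus without the control is ½ · (454/3 - 60) · 274 = 37538/3.
With the ceiling, 160 units are sold at 41 (assume they go to the highest-value buyers). The demand price at q = 160 is 98, so CS = ½ · [(454/3 - 41) + (98 - 41)] · 160 = 40160/3.
Change in consumer surplus = 40160/3 - 37538/3 = 874.

874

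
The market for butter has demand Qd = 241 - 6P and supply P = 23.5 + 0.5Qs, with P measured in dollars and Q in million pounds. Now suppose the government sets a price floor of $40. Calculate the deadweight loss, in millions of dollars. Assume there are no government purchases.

Rearranging supply gives Qs = 2P - 47. Equilibrium: 241 - 6P = 2P - 47, so 288 = 8P and P* = 36, Q* = 25.
The floor of 40 is above the equilibrium price 36, so it binds.
At P = 40: Qd = 241 - 6·40 = 1 and Qs = 2·40 - 47 = 33.
Quantity traded falls to 1. At Q = 1 the demand price is (241 - 1)/6 = 40 and the supply price is (47 + 1)/2 = 24.
Deadweight loss = ½ · (40 - 24) · (25 - 1) = ½ · 16 · 24 = 192.

192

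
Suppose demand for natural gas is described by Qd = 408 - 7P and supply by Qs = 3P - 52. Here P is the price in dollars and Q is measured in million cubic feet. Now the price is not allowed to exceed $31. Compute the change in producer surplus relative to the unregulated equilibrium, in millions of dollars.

-952.5

In a free market, 408 - 7P = 3P - 52 gives the equilibrium P* = 46, Q* = 86.
Because the ceiling (31) lies below the market-clearing price, it is binding.
At P = 31: Qd = 408 - 7·31 = 191 and Qs = 3·31 - 52 = 41.
Producer surplus without the control is ½ · (46 - 52/3) · 86 = 3698/3.
With the ceiling, producers sell 41 units at 31, so PS = ½ · (31 - 52/3) · 41 = 1681/6.
Change in producer surplus = 1681/6 - 3698/3 = -952.5.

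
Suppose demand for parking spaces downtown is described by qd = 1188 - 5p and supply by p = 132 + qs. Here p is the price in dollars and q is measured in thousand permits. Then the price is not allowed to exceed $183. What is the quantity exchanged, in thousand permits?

51

Rearranging supply gives qs = p - 132. In a free market, 1188 - 5p = p - 132 gives the equilibrium p* = 220, q* = 88.
The ceiling of 183 is below the equilibrium price 220, so it binds.
At p = 183: qd = 1188 - 5·183 = 273 and qs = 183 - 132 = 51.
The quantity actually transacted is the short side, supply: 51.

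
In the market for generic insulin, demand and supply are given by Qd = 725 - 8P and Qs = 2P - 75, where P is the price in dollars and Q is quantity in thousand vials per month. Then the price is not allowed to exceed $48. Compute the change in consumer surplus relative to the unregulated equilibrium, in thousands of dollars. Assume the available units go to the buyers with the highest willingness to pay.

416

Equilibrium: 725 - 8P = 2P - 75, so 800 = 10P and P* = 80, Q* = 85.
Because the ceiling (48) lies below the market-clearing price, it is binding.
At P = 48: Qd = 725 - 8·48 = 341 and Qs = 2·48 - 75 = 21.
Consumer surplus without the control is ½ · (90.625 - 80) · 85 = 451.5625.
With the ceiling, 21 units are sold at 48 (assume they go to the highest-value buyers). The demand price at Q = 21 is 88, so CS = ½ · [(90.625 - 48) + (88 - 48)] · 21 = 867.5625.
Change in consumer surplus = 867.5625 - 451.5625 = 416.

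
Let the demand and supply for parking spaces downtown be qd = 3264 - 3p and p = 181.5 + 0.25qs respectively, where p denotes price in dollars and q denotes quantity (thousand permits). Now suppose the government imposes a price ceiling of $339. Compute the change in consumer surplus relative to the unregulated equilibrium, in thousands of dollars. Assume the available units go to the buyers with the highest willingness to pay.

3234

Rearranging supply gives qs = 4p - 726. Equilibrium: 3264 - 3p = 4p - 726, so 3990 = 7p and p* = 570, q* = 1554.
Because the ceiling (339) lies below the market-clearing price, it is binding.
At p = 339: qd = 3264 - 3·339 = 2247 and qs = 4·339 - 726 = 630.
Consumer surplus without the control is ½ · (1088 - 570) · 1554 = 402486.
With the ceiling, 630 units are sold at 339 (assume they go to the highest-value buyers). The demand price at q = 630 is 878, so CS = ½ · [(1088 - 339) + (878 - 339)] · 630 = 405720.
Change in consumer surplus = 405720 - 402486 = 3234.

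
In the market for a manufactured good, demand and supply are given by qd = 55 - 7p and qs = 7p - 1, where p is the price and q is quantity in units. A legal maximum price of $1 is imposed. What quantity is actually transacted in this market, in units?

Equilibrium: 55 - 7p = 7p - 1, so 56 = 14p and p* = 4, q* = 27.
Because the ceiling (1) lies below the market-clearing price, it is binding.
At p = 1: qd = 55 - 7·1 = 48 and qs = 7·1 - 1 = 6.
The quantity actually transacted is the short side, supply: 6.

6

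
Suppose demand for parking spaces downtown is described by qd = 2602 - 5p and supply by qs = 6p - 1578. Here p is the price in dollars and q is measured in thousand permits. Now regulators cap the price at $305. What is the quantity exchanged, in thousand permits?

Equilibrium: 2602 - 5p = 6p - 1578, so 4180 = 11p and p* = 380, q* = 702.
Because the ceiling (305) lies below the market-clearing price, it is binding.
At p = 305: qd = 2602 - 5·305 = 1077 and qs = 6·305 - 1578 = 252.
The quantity actually transacted is the short side, supply: 252.

252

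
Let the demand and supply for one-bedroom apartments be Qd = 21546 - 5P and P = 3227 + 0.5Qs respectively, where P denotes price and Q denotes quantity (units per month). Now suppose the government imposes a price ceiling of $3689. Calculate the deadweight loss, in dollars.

135409.4

Rearranging supply gives Qs = 2P - 6454. Setting quantity demanded equal to quantity supplied, 21546 - 5P = 2P - 6454, gives P* = 4000 and Q* = 1546.
Since 3689 < 4000, the ceiling is binding.
At P = 3689: Qd = 21546 - 5·3689 = 3101 and Qs = 2·3689 - 6454 = 924.
Quantity traded falls to 924. At Q = 924 the demand price is (21546 - 924)/5 = 4124.4 and the supply price is (6454 + 924)/2 = 3689.
Deadweight loss = ½ · (4124.4 - 3689) · (1546 - 924) = ½ · 435.4 · 622 = 135409.4.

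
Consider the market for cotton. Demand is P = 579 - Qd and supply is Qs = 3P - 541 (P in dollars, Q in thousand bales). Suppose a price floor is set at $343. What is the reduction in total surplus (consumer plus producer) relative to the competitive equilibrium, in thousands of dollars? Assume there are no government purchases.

Rearranging demand gives Qd = 579 - P. In a free market, 579 - P = 3P - 541 gives the equilibrium P* = 280, Q* = 299.
Because the floor (343) lies above the market-clearing price, it is binding.
At P = 343: Qd = 579 - 343 = 236 and Qs = 3·343 - 541 = 488.
Quantity traded falls to 236. At Q = 236 the demand price is 579 - 236 = 343 and the supply price is (541 + 236)/3 = 259.
Deadweight loss = ½ · (343 - 259) · (299 - 236) = ½ · 84 · 63 = 2646.

2646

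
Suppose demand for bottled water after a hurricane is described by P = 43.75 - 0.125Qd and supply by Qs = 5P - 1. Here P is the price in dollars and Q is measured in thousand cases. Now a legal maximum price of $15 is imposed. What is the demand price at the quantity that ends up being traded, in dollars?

Rearranging demand gives Qd = 350 - 8P. Setting quantity demanded equal to quantity supplied, 350 - 8P = 5P - 1, gives P* = 27 and Q* = 134.
Since 15 < 27, the ceiling is binding.
At P = 15: Qd = 350 - 8·15 = 230 and Qs = 5·15 - 1 = 74.
Only 74 units reach the market. On the demand curve, the marginal buyer's willingness to pay at Q = 74 is (350 - 74)/8 = 34.5.

34.5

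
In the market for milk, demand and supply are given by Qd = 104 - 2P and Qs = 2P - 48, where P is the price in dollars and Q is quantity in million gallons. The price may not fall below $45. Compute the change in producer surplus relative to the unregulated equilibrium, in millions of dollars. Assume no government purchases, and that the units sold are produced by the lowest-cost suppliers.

49

Setting quantity demanded equal to quantity supplied, 104 - 2P = 2P - 48, gives P* = 38 and Q* = 28.
The floor of 45 is above the equilibrium price 38, so it binds.
At P = 45: Qd = 104 - 2·45 = 14 and Qs = 2·45 - 48 = 42.
Producer surplus without the control is ½ · (38 - 24) · 28 = 196.
With the floor, 14 units are sold at 45. The supply price at Q = 14 is 31, so PS = ½ · [(45 - 24) + (45 - 31)] · 14 = 245.
Change in producer surplus = 245 - 196 = 49.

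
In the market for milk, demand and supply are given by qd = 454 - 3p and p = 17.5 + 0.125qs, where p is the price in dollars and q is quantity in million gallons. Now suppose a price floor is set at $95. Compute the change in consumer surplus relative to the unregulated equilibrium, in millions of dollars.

Rearranging supply gives qs = 8p - 140. Setting quantity demanded equal to quantity supplied, 454 - 3p = 8p - 140, gives p* = 54 and q* = 292.
The floor of 95 is above the equilibrium price 54, so it binds.
At p = 95: qd = 454 - 3·95 = 169 and qs = 8·95 - 140 = 620.
Consumer surplus without the control is ½ · (454/3 - 54) · 292 = 42632/3.
With the floor, consumers buy 169 units at 95, so CS = ½ · (454/3 - 95) · 169 = 28561/6.
Change in consumer surplus = 28561/6 - 42632/3 = -9450.5.

-9450.5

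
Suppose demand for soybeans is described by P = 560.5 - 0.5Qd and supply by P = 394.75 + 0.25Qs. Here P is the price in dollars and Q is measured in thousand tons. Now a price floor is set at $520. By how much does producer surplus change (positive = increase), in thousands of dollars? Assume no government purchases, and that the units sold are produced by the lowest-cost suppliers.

3220

Rearranging demand gives Qd = 1121 - 2P; rearranging supply gives Qs = 4P - 1579. Without the control the market clears where 1121 - 2P = 4P - 1579, i.e. P* = 450 and Q* = 221.
Since 520 > 450, the floor is binding.
At P = 520: Qd = 1121 - 2·520 = 81 and Qs = 4·520 - 1579 = 501.
Producer surplus without the control is ½ · (450 - 394.75) · 221 = 6105.125.
With the floor, 81 units are sold at 520. The supply price at Q = 81 is 415, so PS = ½ · [(520 - 394.75) + (520 - 415)] · 81 = 9325.125.
Change in producer surplus = 9325.125 - 6105.125 = 3220.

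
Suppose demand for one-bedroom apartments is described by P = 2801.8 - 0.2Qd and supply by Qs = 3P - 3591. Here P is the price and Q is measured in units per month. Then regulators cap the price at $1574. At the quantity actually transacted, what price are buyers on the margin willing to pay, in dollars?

2575.6

Rearranging demand gives Qd = 14009 - 5P. Setting quantity demanded equal to quantity supplied, 14009 - 5P = 3P - 3591, gives P* = 2200 and Q* = 3009.
Since 1574 < 2200, the ceiling is binding.
At P = 1574: Qd = 14009 - 5·1574 = 6139 and Qs = 3·1574 - 3591 = 1131.
Only 1131 units reach the market. On the demand curve, the marginal buyer's willingness to pay at Q = 1131 is (14009 - 1131)/5 = 2575.6.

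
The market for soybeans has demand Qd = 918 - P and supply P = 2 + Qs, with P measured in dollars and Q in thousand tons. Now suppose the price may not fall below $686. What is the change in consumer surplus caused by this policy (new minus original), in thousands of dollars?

Rearranging supply gives Qs = P - 2. Equilibrium: 918 - P = P - 2, so 920 = 2P and P* = 460, Q* = 458.
Since 686 > 460, the floor is binding.
At P = 686: Qd = 918 - 686 = 232 and Qs = 686 - 2 = 684.
Consumer surplus without the control is ½ · (918 - 460) · 458 = 104882.
With the floor, consumers buy 232 units at 686, so CS = ½ · (918 - 686) · 232 = 26912.
Change in consumer surplus = 26912 - 104882 = -77970.

-77970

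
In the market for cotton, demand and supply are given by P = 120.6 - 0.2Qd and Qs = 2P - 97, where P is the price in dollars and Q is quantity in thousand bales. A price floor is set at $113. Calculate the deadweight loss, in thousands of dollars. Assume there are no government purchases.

Rearranging demand gives Qd = 603 - 5P. Without the control the market clears where 603 - 5P = 2P - 97, i.e. P* = 100 and Q* = 103.
Since 113 > 100, the floor is binding.
At P = 113: Qd = 603 - 5·113 = 38 and Qs = 2·113 - 97 = 129.
Quantity traded falls to 38. At Q = 38 the demand price is (603 - 38)/5 = 113 and the supply price is (97 + 38)/2 = 67.5.
Deadweight loss = ½ · (113 - 67.5) · (103 - 38) = ½ · 45.5 · 65 = 1478.75.

1478.75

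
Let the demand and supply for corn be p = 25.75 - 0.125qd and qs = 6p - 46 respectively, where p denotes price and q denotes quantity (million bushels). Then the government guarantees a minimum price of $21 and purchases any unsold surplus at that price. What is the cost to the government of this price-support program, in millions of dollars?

Rearranging demand gives qd = 206 - 8p. Equilibrium: 206 - 8p = 6p - 46, so 252 = 14p and p* = 18, q* = 62.
The floor of 21 is above the equilibrium price 18, so it binds.
At p = 21: qd = 206 - 8·21 = 38 and qs = 6·21 - 46 = 80.
Surplus = qs - qd = 42.
Government expenditure = surplus × support price = 42 × 21 = 882.

882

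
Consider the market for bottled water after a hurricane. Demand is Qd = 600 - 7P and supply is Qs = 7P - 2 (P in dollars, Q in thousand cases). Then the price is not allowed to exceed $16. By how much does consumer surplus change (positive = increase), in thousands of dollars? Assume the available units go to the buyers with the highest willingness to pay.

418.5

In a free market, 600 - 7P = 7P - 2 gives the equilibrium P* = 43, Q* = 299.
Since 16 < 43, the ceiling is binding.
At P = 16: Qd = 600 - 7·16 = 488 and Qs = 7·16 - 2 = 110.
Consumer surplus without the control is ½ · (600/7 - 43) · 299 = 89401/14.
With the ceiling, 110 units are sold at 16 (assume they go to the highest-value buyers). The demand price at Q = 110 is 70, so CS = ½ · [(600/7 - 16) + (70 - 16)] · 110 = 47630/7.
Change in consumer surplus = 47630/7 - 89401/14 = 418.5.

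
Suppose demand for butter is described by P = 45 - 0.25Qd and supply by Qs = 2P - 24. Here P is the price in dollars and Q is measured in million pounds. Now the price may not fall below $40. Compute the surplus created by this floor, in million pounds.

36

Rearranging demand gives Qd = 180 - 4P. In a free market, 180 - 4P = 2P - 24 gives the equilibrium P* = 34, Q* = 44.
The floor of 40 is above the equilibrium price 34, so it binds.
At P = 40: Qd = 180 - 4·40 = 20 and Qs = 2·40 - 24 = 56.
Surplus = Qs - Qd = 56 - 20 = 36.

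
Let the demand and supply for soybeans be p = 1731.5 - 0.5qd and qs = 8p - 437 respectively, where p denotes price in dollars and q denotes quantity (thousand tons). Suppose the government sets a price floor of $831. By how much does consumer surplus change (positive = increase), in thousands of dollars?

-988722

Rearranging demand gives qd = 3463 - 2p. Without the control the market clears where 3463 - 2p = 8p - 437, i.e. p* = 390 and q* = 2683.
Since 831 > 390, the floor is binding.
At p = 831: qd = 3463 - 2·831 = 1801 and qs = 8·831 - 437 = 6211.
Consumer surplus without the control is ½ · (1731.5 - 390) · 2683 = 1799622.25.
With the floor, consumers buy 1801 units at 831, so CS = ½ · (1731.5 - 831) · 1801 = 810900.25.
Change in consumer surplus = 810900.25 - 1799622.25 = -988722.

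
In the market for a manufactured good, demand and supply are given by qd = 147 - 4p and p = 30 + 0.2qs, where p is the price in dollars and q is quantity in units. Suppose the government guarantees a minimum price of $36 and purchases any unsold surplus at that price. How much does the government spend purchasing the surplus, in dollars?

972

Rearranging supply gives qs = 5p - 150. Setting quantity demanded equal to quantity supplied, 147 - 4p = 5p - 150, gives p* = 33 and q* = 15.
Because the floor (36) lies above the market-clearing price, it is binding.
At p = 36: qd = 147 - 4·36 = 3 and qs = 5·36 - 150 = 30.
Surplus = qs - qd = 27.
Government expenditure = surplus × support price = 27 × 36 = 972.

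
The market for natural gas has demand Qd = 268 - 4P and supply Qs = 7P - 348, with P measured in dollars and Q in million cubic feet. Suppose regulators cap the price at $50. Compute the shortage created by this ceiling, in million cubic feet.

In a free market, 268 - 4P = 7P - 348 gives the equilibrium P* = 56, Q* = 44.
Because the ceiling (50) lies below the market-clearing price, it is binding.
At P = 50: Qd = 268 - 4·50 = 68 and Qs = 7·50 - 348 = 2.
Shortage = Qd - Qs = 68 - 2 = 66.

66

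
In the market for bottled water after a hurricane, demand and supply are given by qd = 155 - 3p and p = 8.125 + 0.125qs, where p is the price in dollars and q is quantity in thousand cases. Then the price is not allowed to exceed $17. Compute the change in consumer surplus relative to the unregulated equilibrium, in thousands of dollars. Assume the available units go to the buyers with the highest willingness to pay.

117

Rearranging supply gives qs = 8p - 65. Equilibrium: 155 - 3p = 8p - 65, so 220 = 11p and p* = 20, q* = 95.
Because the ceiling (17) lies below the market-clearing price, it is binding.
At p = 17: qd = 155 - 3·17 = 104 and qs = 8·17 - 65 = 71.
Consumer surplus without the control is ½ · (155/3 - 20) · 95 = 9025/6.
With the ceiling, 71 units are sold at 17 (assume they go to the highest-value buyers). The demand price at q = 71 is 28, so CS = ½ · [(155/3 - 17) + (28 - 17)] · 71 = 9727/6.
Change in consumer surplus = 9727/6 - 9025/6 = 117.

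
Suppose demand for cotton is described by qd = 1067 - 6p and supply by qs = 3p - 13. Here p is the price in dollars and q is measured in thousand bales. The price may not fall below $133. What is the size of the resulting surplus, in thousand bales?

Setting quantity demanded equal to quantity supplied, 1067 - 6p = 3p - 13, gives p* = 120 and q* = 347.
Since 133 > 120, the floor is binding.
At p = 133: qd = 1067 - 6·133 = 269 and qs = 3·133 - 13 = 386.
Surplus = qs - qd = 386 - 269 = 117.

117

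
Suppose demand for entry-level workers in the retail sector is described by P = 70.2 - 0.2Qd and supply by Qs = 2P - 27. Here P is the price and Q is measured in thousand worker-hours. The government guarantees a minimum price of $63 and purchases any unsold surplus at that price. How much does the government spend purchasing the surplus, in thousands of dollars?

3969

Rearranging demand gives Qd = 351 - 5P. Setting quantity demanded equal to quantity supplied, 351 - 5P = 2P - 27, gives P* = 54 and Q* = 81.
The floor of 63 is above the equilibrium price 54, so it binds.
At P = 63: Qd = 351 - 5·63 = 36 and Qs = 2·63 - 27 = 99.
Surplus = Qs - Qd = 63.
Government expenditure = surplus × support price = 63 × 63 = 3969.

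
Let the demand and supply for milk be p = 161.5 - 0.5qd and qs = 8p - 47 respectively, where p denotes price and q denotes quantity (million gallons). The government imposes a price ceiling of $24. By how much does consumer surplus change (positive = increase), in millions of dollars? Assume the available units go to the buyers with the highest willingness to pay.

-819

Rearranging demand gives qd = 323 - 2p. Equilibrium: 323 - 2p = 8p - 47, so 370 = 10p and p* = 37, q* = 249.
Since 24 < 37, the ceiling is binding.
At p = 24: qd = 323 - 2·24 = 275 and qs = 8·24 - 47 = 145.
Consumer surplus without the control is ½ · (161.5 - 37) · 249 = 15500.25.
With the ceiling, 145 units are sold at 24 (assume they go to the highest-value buyers). The demand price at q = 145 is 89, so CS = ½ · [(161.5 - 24) + (89 - 24)] · 145 = 14681.25.
Change in consumer surplus = 14681.25 - 15500.25 = -819.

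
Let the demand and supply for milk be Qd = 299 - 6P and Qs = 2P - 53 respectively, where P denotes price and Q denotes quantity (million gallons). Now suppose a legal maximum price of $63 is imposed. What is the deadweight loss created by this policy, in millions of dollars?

0

Without the control the market clears where 299 - 6P = 2P - 53, i.e. P* = 44 and Q* = 35.
Since 63 is above P* = 44, the ceiling does not bind and the free-market outcome prevails.
Since the control does not bind, no trades are prevented and deadweight loss is zero.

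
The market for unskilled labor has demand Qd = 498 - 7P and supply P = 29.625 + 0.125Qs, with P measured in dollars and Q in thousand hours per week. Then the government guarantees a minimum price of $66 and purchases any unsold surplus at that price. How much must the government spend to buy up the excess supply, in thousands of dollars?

16830

Rearranging supply gives Qs = 8P - 237. Equilibrium: 498 - 7P = 8P - 237, so 735 = 15P and P* = 49, Q* = 155.
The floor of 66 is above the equilibrium price 49, so it binds.
At P = 66: Qd = 498 - 7·66 = 36 and Qs = 8·66 - 237 = 291.
Surplus = Qs - Qd = 255.
Government expenditure = surplus × support price = 255 × 66 = 16830.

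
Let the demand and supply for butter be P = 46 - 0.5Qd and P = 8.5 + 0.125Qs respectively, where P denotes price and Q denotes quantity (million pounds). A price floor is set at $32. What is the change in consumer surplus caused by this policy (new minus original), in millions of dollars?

Rearranging demand gives Qd = 92 - 2P; rearranging supply gives Qs = 8P - 68. In a free market, 92 - 2P = 8P - 68 gives the equilibrium P* = 16, Q* = 60.
Since 32 > 16, the floor is binding.
At P = 32: Qd = 92 - 2·32 = 28 and Qs = 8·32 - 68 = 188.
Consumer surplus without the control is ½ · (46 - 16) · 60 = 900.
With the floor, consumers buy 28 units at 32, so CS = ½ · (46 - 32) · 28 = 196.
Change in consumer surplus = 196 - 900 = -704.

-704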